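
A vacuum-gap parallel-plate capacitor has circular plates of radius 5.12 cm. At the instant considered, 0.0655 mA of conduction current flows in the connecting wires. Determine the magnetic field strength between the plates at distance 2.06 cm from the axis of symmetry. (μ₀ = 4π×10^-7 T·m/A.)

1.03×10^-10 T

Between the plates the displacement current equals the wire current: I_d = 0.0655 mA = 6.55×10^-5 A.
∮B·dl = μ₀ I_d,enc with I_d,enc = I_d r²/R² = 1.060×10^-5 A; so B = μ₀ I_d,enc/(2πr) = 1.03×10^-10 T.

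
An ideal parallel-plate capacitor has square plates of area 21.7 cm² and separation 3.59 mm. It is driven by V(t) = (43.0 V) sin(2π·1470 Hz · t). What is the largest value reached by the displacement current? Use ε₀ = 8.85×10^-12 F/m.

The displacement current equals the conduction current C dV/dt, which peaks at C V₀ ω.
With C = ε₀A/d = (8.85×10^-12)(2.17×10^-3)/(3.59×10^-3) = 5.349×10^-12 F and ω = 2πf = 9236 rad/s, I_d,max = (5.349×10^-12)(43.0)(9236) = 2.12×10^-6 A.

2.12×10^-6 A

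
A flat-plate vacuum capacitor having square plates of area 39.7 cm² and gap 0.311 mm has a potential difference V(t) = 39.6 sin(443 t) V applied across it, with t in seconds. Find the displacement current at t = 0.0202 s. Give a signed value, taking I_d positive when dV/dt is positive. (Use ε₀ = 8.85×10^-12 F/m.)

dV/dt = (39.6)(443)·cos(8.9486) = -1.559×10^4 V/s.
I_d = C dV/dt with C = ε₀A/d = (8.85×10^-12)(3.97×10^-3)/(3.11×10^-4) = 1.130×10^-10 F, so I_d = (1.130×10^-10)(-1.559×10^4) = -1.76×10^-6 A.

-1.76×10^-6 A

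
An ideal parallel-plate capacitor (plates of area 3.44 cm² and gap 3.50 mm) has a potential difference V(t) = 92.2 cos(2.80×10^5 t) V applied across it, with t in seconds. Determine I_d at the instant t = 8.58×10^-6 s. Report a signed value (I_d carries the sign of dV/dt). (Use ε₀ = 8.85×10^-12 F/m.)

dE/dt = (V₀ω/d)·−sin(ωt) with ωt = 2.4024 rad: (92.2)(2.80×10^5)(-0.6737)/(3.50×10^-3) = -4.969×10^9 V/(m·s).
I_d = ε₀ A dE/dt = (8.85×10^-12)(3.44×10^-4)(-4.969×10^9) = -1.51×10^-5 A.

-1.51×10^-5 A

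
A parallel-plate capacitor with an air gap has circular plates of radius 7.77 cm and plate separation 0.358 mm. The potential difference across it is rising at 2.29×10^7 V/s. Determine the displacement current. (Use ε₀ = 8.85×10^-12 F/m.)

The displacement current equals the charging current C dV/dt. With C = ε₀A/d = (8.85×10^-12)(0.01897)/(3.58×10^-4) = 4.690×10^-10 F, I_d = (4.690×10^-10)(2.29×10^7) = 0.0107 A.

0.0107 A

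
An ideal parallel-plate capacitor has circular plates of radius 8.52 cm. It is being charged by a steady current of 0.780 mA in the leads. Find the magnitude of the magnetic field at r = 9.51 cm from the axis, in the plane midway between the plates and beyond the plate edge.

1.64×10^-9 T

By continuity the displacement current in the gap matches the conduction current: I_d = 7.80×10^-4 A.
With r > R the enclosed displacement current is the full I_d; B = μ₀ I_d / (2πr) = 1.64×10^-9 T.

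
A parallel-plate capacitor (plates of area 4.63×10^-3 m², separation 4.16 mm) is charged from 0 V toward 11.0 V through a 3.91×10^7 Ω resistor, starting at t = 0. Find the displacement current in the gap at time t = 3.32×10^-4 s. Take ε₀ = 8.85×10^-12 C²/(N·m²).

C = ε₀A/d = (8.85×10^-12)(4.63×10^-3)/(4.16×10^-3) = 9.850×10^-12 F and τ = RC = 3.851×10^-4 s. I_d in the gap equals the RC charging current.
I_d(t) = (V₀/R) e^(−t/τ) = 2.813×10^-7 · e^(−0.8621) = 1.19×10^-7 A.

1.19×10^-7 A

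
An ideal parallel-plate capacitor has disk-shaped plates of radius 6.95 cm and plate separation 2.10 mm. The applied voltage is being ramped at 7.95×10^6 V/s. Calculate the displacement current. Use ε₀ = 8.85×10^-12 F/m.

E = V/d so dE/dt = (dV/dt)/d = 3.786×10^9 V/(m·s), and I_d = ε₀ A dE/dt = (8.85×10^-12)(0.01517)(3.786×10^9) = 5.08×10^-4 A.

5.08×10^-4 A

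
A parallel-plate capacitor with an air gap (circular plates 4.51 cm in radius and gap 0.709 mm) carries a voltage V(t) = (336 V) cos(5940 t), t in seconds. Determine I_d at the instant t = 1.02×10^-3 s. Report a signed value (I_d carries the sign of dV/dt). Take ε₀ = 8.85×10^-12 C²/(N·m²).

C = ε₀A/d = (8.85×10^-12)(6.390×10^-3)/(7.09×10^-4) = 7.976×10^-11 F. dV/dt = V₀ω·−sin(ωt); at ωt = 6.0588 rad this factor is 0.2225.
I_d = C dV/dt = (7.976×10^-11)(336)(5940)(0.2225) = 3.54×10^-5 A.

3.54×10^-5 A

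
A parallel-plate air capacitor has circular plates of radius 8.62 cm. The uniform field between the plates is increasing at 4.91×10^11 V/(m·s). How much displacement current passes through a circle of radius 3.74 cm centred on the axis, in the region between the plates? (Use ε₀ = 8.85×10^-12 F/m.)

Total displacement current: I_d = ε₀(πR²)(dE/dt) = (8.85×10^-12)(0.02334)(4.91×10^11) = 0.1014 A.
Since J_d is uniform, the enclosed fraction is (r/R)² = 0.1882, giving I_d,enc = 0.0191 A.

0.0191 A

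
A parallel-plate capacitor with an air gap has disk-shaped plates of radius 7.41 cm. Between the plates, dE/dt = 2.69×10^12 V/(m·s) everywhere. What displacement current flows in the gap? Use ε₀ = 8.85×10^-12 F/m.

With a uniform field, Φ_E = EA, so I_d = ε₀ A dE/dt = 0.411 A.

0.411 A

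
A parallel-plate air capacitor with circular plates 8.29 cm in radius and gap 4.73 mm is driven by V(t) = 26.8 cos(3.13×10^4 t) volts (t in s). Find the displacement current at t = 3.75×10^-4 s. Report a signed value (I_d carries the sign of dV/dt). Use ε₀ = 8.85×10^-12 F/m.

C = ε₀A/d = (8.85×10^-12)(0.02159)/(4.73×10^-3) = 4.040×10^-11 F. dV/dt = V₀ω·−sin(ωt); at ωt = 11.7375 rad this factor is 0.7372.
I_d = C dV/dt = (4.040×10^-11)(26.8)(3.13×10^4)(0.7372) = 2.50×10^-5 A.

2.50×10^-5 A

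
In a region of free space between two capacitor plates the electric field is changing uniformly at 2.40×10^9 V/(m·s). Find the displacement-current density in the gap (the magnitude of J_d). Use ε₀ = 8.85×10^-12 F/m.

J_d = ε₀ dE/dt = (8.85×10^-12)(2.40×10^9) = 0.0212 A/m².

0.0212 A/m²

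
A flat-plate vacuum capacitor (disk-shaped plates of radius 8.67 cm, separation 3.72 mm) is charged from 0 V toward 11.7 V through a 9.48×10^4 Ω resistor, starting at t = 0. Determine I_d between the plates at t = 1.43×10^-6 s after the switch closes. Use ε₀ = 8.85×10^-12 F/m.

9.44×10^-5 A

With C = ε₀A/d = (8.85×10^-12)(0.02362)/(3.72×10^-3) = 5.619×10^-11 F, the time constant is τ = RC = 5.327×10^-6 s, so t/τ = 0.2684 and e^(−t/τ) = 0.7646.
I_d = I_cond = (V₀/R) e^(−t/τ) = (1.234×10^-4)(0.7646) = 9.44×10^-5 A.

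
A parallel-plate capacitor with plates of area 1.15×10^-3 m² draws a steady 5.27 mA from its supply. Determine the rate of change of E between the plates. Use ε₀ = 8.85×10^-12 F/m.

5.18×10^11 V/(m·s)

By continuity, I_d in the gap equals the 5.27 mA flowing in the wire.
Since I_d = ε₀ A dE/dt, dE/dt = I_d/(ε₀A) = (5.27×10^-3)/((8.85×10^-12)(1.15×10^-3)) = 5.18×10^11 V/(m·s).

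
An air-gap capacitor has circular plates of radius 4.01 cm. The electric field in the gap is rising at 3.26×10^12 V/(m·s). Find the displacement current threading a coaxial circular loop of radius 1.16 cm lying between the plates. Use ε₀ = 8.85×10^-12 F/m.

0.0122 A

I_d = ε₀ dΦ_E/dt = ε₀ πR² (dE/dt) = (8.85×10^-12)(5.052×10^-3)(3.26×10^12) = 0.1458 A through the full plate area.
Since J_d is uniform, the enclosed fraction is (r/R)² = 0.08368, giving I_d,enc = 0.0122 A.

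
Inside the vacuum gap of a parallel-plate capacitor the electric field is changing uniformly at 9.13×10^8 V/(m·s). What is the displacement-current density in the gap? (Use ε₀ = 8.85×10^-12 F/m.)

8.08×10^-3 A/m²

The displacement-current density is ε₀ ∂E/∂t = (8.85×10^-12)(9.13×10^8) = 8.08×10^-3 A/m².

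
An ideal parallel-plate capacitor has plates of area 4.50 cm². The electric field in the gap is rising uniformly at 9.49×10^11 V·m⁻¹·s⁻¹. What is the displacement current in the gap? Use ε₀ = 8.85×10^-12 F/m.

With a uniform field, Φ_E = EA, so I_d = ε₀ A dE/dt = 3.78×10^-3 A.

3.78×10^-3 A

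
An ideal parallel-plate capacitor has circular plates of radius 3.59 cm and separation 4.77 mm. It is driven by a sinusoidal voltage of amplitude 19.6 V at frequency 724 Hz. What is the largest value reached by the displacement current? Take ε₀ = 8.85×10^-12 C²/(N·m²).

The displacement current equals the conduction current C dV/dt, which peaks at C V₀ ω.
With C = ε₀A/d = (8.85×10^-12)(4.049×10^-3)/(4.77×10^-3) = 7.512×10^-12 F and ω = 2πf = 4549 rad/s, I_d,max = (7.512×10^-12)(19.6)(4549) = 6.70×10^-7 A.

6.70×10^-7 A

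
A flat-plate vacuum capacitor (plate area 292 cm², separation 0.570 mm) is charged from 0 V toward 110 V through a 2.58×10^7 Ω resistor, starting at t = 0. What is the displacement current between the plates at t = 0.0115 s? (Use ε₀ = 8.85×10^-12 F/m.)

With C = ε₀A/d = (8.85×10^-12)(0.0292)/(5.70×10^-4) = 4.534×10^-10 F, the time constant is τ = RC = 0.01170 s, so t/τ = 0.9829 and e^(−t/τ) = 0.3742.
I_d = I_cond = (V₀/R) e^(−t/τ) = (4.264×10^-6)(0.3742) = 1.60×10^-6 A.

1.60×10^-6 A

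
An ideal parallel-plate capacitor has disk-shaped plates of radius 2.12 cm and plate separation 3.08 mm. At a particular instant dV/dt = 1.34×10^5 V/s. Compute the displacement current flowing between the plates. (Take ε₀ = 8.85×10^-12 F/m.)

E = V/d so dE/dt = (dV/dt)/d = 4.351×10^7 V/(m·s), and I_d = ε₀ A dE/dt = (8.85×10^-12)(1.412×10^-3)(4.351×10^7) = 5.44×10^-7 A.

5.44×10^-7 A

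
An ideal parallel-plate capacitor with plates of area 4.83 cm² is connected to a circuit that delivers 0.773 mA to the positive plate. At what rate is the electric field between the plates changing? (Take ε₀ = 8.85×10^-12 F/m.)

By continuity, I_d in the gap equals the 0.773 mA flowing in the wire.
Since I_d = ε₀ A dE/dt, dE/dt = I_d/(ε₀A) = (7.73×10^-4)/((8.85×10^-12)(4.83×10^-4)) = 1.81×10^11 V/(m·s).

1.81×10^11 V/(m·s)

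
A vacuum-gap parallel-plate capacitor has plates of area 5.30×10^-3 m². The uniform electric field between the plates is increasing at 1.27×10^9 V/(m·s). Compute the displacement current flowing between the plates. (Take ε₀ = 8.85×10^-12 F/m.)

5.96×10^-5 A

With a uniform field, Φ_E = EA, so I_d = ε₀ A dE/dt = 5.96×10^-5 A.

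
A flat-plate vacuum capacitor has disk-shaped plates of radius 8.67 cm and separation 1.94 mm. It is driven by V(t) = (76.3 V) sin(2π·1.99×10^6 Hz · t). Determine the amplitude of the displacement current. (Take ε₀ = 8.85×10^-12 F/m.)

0.103 A

C = ε₀A/d = (8.85×10^-12)(0.02362)/(1.94×10^-3) = 1.078×10^-10 F; ω = 2πf = 1.250×10^7 rad/s.
I_d = C dV/dt, so |I_d|_max = C V₀ ω = (1.078×10^-10)(76.3)(1.250×10^7) = 0.103 A.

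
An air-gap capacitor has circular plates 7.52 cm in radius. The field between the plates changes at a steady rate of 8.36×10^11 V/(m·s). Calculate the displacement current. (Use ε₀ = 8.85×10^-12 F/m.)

I_d = ε₀ A (dE/dt) = (8.85×10^-12)(0.01777 m²)(8.36×10^11) = 0.131 A.

0.131 A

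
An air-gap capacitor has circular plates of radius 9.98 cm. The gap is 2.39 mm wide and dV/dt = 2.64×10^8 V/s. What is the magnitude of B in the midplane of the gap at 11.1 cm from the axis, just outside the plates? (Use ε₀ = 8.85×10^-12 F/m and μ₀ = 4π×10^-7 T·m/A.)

5.51×10^-8 T

I_d = C dV/dt with C = ε₀πR²/d = 1.159×10^-10 F, so I_d = (1.159×10^-10)(2.64×10^8) = 0.03060 A.
With r > R the enclosed displacement current is the full I_d; B = μ₀ I_d / (2πr) = 5.51×10^-8 T.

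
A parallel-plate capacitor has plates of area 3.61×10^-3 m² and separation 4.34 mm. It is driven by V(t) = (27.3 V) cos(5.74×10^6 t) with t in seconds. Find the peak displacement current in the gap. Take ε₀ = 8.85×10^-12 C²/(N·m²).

(dE/dt)_max = V₀ω/d = 3.611×10^10 V/(m·s); ω = 5.74×10^6 rad/s.
I_d,max = ε₀ A (dE/dt)_max = (8.85×10^-12)(3.61×10^-3)(3.611×10^10) = 1.15×10^-3 A.

1.15×10^-3 A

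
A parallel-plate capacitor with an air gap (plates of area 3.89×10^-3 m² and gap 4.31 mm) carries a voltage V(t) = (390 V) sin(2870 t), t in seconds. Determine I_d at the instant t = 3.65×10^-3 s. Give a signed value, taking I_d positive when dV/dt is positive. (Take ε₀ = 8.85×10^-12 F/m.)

dE/dt = (V₀ω/d)·cos(ωt) with ωt = 10.4755 rad: (390)(2870)(-0.4969)/(4.31×10^-3) = -1.290×10^8 V/(m·s).
I_d = ε₀ A dE/dt = (8.85×10^-12)(3.89×10^-3)(-1.290×10^8) = -4.44×10^-6 A.

-4.44×10^-6 A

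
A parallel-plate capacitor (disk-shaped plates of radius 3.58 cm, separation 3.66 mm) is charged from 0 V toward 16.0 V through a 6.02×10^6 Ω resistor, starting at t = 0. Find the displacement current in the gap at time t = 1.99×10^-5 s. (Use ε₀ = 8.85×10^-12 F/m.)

1.89×10^-6 A

C = ε₀A/d = (8.85×10^-12)(4.026×10^-3)/(3.66×10^-3) = 9.735×10^-12 F and τ = RC = 5.860×10^-5 s. I_d in the gap equals the RC charging current.
I_d(t) = (V₀/R) e^(−t/τ) = 2.658×10^-6 · e^(−0.3396) = 1.89×10^-6 A.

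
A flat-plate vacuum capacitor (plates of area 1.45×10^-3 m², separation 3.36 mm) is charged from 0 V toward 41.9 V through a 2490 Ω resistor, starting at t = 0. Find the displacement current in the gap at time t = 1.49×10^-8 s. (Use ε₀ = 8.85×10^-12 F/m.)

C = ε₀A/d = (8.85×10^-12)(1.45×10^-3)/(3.36×10^-3) = 3.819×10^-12 F, so τ = RC = 9.509×10^-9 s.
The conduction current is I(t) = (V₀/R) e^(−t/τ), and the displacement current between the plates equals it.
t/τ = 1.567; I_d = (41.9/2490) · e^(−1.567) = (0.01683)(0.2087) = 3.51×10^-3 A.

3.51×10^-3 A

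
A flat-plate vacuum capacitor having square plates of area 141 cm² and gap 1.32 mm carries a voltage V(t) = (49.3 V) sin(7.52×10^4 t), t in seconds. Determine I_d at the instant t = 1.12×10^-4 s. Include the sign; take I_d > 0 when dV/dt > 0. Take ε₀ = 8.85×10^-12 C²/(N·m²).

-1.89×10^-4 A

dE/dt = (V₀ω/d)·cos(ωt) with ωt = 8.4224 rad: (49.3)(7.52×10^4)(-0.5383)/(1.32×10^-3) = -1.512×10^9 V/(m·s).
I_d = ε₀ A dE/dt = (8.85×10^-12)(0.0141)(-1.512×10^9) = -1.89×10^-4 A.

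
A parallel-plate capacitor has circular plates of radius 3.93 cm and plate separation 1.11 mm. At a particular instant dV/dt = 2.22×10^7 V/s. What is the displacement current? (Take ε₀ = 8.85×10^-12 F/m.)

The field between the plates is E = V/d, so dE/dt = (2.22×10^7)/(1.11×10^-3 m) = 2.000×10^10 V/(m·s).
I_d = ε₀ A (dE/dt) = (8.85×10^-12)(4.852×10^-3)(2.000×10^10) = 8.59×10^-4 A.

8.59×10^-4 A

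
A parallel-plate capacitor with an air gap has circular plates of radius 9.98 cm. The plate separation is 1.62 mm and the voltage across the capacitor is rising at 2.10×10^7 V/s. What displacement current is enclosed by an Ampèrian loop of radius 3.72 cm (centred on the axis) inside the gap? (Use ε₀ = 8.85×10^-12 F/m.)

4.99×10^-4 A

With E = V/d, dE/dt = 1.296×10^10 V/(m·s) and πR² = 0.03129 m², giving I_d = ε₀ πR² dE/dt = 3.589×10^-3 A.
Since J_d is uniform, the enclosed fraction is (r/R)² = 0.1389, giving I_d,enc = 4.99×10^-4 A.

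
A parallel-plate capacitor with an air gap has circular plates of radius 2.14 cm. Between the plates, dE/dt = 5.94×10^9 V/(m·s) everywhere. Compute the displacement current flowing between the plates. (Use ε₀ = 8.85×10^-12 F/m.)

7.56×10^-5 A

With a uniform field, Φ_E = EA, so I_d = ε₀ A dE/dt = 7.56×10^-5 A.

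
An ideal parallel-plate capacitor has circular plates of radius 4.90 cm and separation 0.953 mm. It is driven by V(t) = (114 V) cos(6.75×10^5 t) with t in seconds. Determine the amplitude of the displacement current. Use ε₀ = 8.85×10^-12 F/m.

C = ε₀A/d = (8.85×10^-12)(7.543×10^-3)/(9.53×10^-4) = 7.005×10^-11 F; ω = 6.75×10^5 rad/s.
I_d = C dV/dt, so |I_d|_max = C V₀ ω = (7.005×10^-11)(114)(6.75×10^5) = 5.39×10^-3 A.

5.39×10^-3 A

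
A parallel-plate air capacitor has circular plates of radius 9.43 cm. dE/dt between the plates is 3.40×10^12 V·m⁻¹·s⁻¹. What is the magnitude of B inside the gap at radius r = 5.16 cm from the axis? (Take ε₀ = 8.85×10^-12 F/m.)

9.76×10^-7 T

Through the whole plate area (πR² = 0.02794 m²), I_d = ε₀ πR² dE/dt = 0.8407 A.
For r < R the Ampère–Maxwell law gives B(2πr) = μ₀ I_d (r²/R²), so B = μ₀ I_d r/(2πR²) = (4π×10^-7)(0.8407)(0.0516)/(2π·0.0943²) = 9.76×10^-7 T.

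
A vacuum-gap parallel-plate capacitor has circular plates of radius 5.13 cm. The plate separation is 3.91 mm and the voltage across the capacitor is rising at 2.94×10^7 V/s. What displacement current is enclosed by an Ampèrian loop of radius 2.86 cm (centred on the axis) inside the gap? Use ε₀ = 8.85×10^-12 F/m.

With E = V/d, dE/dt = 7.519×10^9 V/(m·s) and πR² = 8.268×10^-3 m², giving I_d = ε₀ πR² dE/dt = 5.502×10^-4 A.
The field is uniform, so I_d,enc = I_d (r/R)² = (5.502×10^-4)(2.86/5.13)² = 1.71×10^-4 A.

1.71×10^-4 A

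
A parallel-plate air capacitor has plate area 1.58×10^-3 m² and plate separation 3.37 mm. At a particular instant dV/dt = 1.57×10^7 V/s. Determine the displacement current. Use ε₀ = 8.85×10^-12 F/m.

C = ε₀A/d = (8.85×10^-12)(1.58×10^-3)/(3.37×10^-3) = 4.149×10^-12 F.
I_d = C dV/dt = (4.149×10^-12)(1.57×10^7) = 6.51×10^-5 A.

6.51×10^-5 A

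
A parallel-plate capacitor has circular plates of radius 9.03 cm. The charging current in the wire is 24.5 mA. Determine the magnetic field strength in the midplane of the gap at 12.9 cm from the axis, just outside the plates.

By continuity the displacement current in the gap matches the conduction current: I_d = 0.0245 A.
For r ≥ R the full I_d is enclosed: B = μ₀ I_d/(2πr) = (4π×10^-7)(0.0245)/(2π·0.129) = 3.80×10^-8 T.

3.80×10^-8 T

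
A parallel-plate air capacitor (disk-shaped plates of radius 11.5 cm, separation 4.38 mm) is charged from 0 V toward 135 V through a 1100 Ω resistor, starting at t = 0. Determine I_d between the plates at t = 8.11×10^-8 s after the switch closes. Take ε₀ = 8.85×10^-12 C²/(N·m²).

C = ε₀A/d = (8.85×10^-12)(0.04155)/(4.38×10^-3) = 8.395×10^-11 F and τ = RC = 9.235×10^-8 s. I_d in the gap equals the RC charging current.
I_d(t) = (V₀/R) e^(−t/τ) = 0.1227 · e^(−0.8782) = 0.0510 A.

0.0510 A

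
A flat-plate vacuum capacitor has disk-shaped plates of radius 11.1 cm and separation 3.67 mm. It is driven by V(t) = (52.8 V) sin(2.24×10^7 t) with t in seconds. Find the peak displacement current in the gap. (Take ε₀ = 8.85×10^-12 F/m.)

0.110 A

The displacement current equals the conduction current C dV/dt, which peaks at C V₀ ω.
With C = ε₀A/d = (8.85×10^-12)(0.03871)/(3.67×10^-3) = 9.335×10^-11 F and ω = 2.24×10^7 rad/s, I_d,max = (9.335×10^-11)(52.8)(2.24×10^7) = 0.110 A.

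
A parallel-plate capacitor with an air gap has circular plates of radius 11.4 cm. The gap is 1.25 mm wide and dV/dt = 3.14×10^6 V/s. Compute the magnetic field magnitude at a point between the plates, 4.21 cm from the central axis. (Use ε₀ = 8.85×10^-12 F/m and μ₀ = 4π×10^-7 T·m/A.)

5.88×10^-10 T

I_d = C dV/dt with C = ε₀πR²/d = 2.891×10^-10 F, so I_d = (2.891×10^-10)(3.14×10^6) = 9.078×10^-4 A.
∮B·dl = μ₀ I_d,enc with I_d,enc = I_d r²/R² = 1.238×10^-4 A; so B = μ₀ I_d,enc/(2πr) = 5.88×10^-10 T.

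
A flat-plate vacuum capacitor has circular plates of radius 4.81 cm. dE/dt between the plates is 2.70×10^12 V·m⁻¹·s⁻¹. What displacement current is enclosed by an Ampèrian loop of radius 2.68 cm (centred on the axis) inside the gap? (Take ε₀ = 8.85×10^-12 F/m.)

0.0539 A

Total displacement current: I_d = ε₀(πR²)(dE/dt) = (8.85×10^-12)(7.268×10^-3)(2.70×10^12) = 0.1737 A.
The field is uniform, so I_d,enc = I_d (r/R)² = (0.1737)(2.68/4.81)² = 0.0539 A.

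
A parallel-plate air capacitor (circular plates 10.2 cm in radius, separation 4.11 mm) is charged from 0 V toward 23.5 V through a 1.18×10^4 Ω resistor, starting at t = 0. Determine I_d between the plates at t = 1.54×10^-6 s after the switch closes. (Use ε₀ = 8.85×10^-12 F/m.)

3.12×10^-4 A

C = ε₀A/d = (8.85×10^-12)(0.03269)/(4.11×10^-3) = 7.039×10^-11 F and τ = RC = 8.306×10^-7 s. I_d in the gap equals the RC charging current.
I_d(t) = (V₀/R) e^(−t/τ) = 1.992×10^-3 · e^(−1.854) = 3.12×10^-4 A.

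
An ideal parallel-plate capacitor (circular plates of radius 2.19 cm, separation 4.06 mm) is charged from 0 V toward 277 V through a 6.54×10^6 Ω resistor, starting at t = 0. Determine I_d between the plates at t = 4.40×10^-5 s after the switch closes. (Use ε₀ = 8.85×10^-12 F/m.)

With C = ε₀A/d = (8.85×10^-12)(1.507×10^-3)/(4.06×10^-3) = 3.285×10^-12 F, the time constant is τ = RC = 2.148×10^-5 s, so t/τ = 2.048 and e^(−t/τ) = 0.1290.
I_d = I_cond = (V₀/R) e^(−t/τ) = (4.235×10^-5)(0.1290) = 5.46×10^-6 A.

5.46×10^-6 A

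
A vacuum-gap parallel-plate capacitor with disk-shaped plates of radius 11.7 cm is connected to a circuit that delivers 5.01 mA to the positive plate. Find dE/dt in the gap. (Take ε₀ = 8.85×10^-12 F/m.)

1.32×10^10 V/(m·s)

Charge continuity gives I_d = I = 5.01×10^-3 A between the plates.
Then dE/dt = I_d/(ε₀A) = 1.32×10^10 V/(m·s).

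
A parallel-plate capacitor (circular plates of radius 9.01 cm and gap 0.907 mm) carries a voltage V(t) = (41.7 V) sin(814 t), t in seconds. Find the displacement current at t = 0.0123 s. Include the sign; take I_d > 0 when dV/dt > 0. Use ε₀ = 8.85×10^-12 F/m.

dE/dt = (V₀ω/d)·cos(ωt) with ωt = 10.0122 rad: (41.7)(814)(-0.8324)/(9.07×10^-4) = -3.115×10^7 V/(m·s).
I_d = ε₀ A dE/dt = (8.85×10^-12)(0.02550)(-3.115×10^7) = -7.03×10^-6 A.

-7.03×10^-6 A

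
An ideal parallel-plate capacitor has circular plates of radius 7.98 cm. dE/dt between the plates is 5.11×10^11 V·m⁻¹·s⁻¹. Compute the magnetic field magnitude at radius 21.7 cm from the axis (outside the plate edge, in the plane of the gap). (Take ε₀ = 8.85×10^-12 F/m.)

8.34×10^-8 T

I_d = ε₀ dΦ_E/dt = ε₀ πR² (dE/dt) = (8.85×10^-12)(0.02001)(5.11×10^11) = 0.09049 A through the full plate area.
For r ≥ R the full I_d is enclosed: B = μ₀ I_d/(2πr) = (4π×10^-7)(0.09049)/(2π·0.217) = 8.34×10^-8 T.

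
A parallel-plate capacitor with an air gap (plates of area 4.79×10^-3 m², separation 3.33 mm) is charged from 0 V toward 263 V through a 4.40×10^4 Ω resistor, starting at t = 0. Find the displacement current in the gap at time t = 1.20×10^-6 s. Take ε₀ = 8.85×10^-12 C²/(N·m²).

7.02×10^-4 A

C = ε₀A/d = (8.85×10^-12)(4.79×10^-3)/(3.33×10^-3) = 1.273×10^-11 F, so τ = RC = 5.601×10^-7 s.
The conduction current is I(t) = (V₀/R) e^(−t/τ), and the displacement current between the plates equals it.
t/τ = 2.142; I_d = (263/4.40×10^4) · e^(−2.142) = (5.977×10^-3)(0.1174) = 7.02×10^-4 A.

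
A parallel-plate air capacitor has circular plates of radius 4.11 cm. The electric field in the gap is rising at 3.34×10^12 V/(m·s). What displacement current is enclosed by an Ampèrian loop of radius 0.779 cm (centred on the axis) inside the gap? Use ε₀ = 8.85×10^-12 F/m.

5.64×10^-3 A

Total displacement current: I_d = ε₀(πR²)(dE/dt) = (8.85×10^-12)(5.307×10^-3)(3.34×10^12) = 0.1569 A.
Through an area πr² the displacement current is I_d·(πr²/πR²) = I_d (r/R)² = 5.64×10^-3 A.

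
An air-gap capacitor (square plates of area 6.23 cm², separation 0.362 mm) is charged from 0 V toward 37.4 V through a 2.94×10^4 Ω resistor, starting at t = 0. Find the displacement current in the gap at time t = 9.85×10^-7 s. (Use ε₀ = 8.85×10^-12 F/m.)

1.41×10^-4 A

C = ε₀A/d = (8.85×10^-12)(6.23×10^-4)/(3.62×10^-4) = 1.523×10^-11 F, so τ = RC = 4.478×10^-7 s.
The conduction current is I(t) = (V₀/R) e^(−t/τ), and the displacement current between the plates equals it.
t/τ = 2.200; I_d = (37.4/2.94×10^4) · e^(−2.200) = (1.272×10^-3)(0.1108) = 1.41×10^-4 A.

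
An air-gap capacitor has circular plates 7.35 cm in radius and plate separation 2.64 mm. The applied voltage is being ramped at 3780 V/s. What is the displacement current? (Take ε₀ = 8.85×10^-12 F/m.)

The field between the plates is E = V/d, so dE/dt = (3780)/(2.64×10^-3 m) = 1.432×10^6 V/(m·s).
I_d = ε₀ A (dE/dt) = (8.85×10^-12)(0.01697)(1.432×10^6) = 2.15×10^-7 A.

2.15×10^-7 A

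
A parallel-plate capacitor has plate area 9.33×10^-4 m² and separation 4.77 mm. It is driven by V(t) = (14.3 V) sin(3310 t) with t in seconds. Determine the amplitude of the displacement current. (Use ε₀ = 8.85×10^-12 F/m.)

The displacement current equals the conduction current C dV/dt, which peaks at C V₀ ω.
With C = ε₀A/d = (8.85×10^-12)(9.33×10^-4)/(4.77×10^-3) = 1.731×10^-12 F and ω = 3310 rad/s, I_d,max = (1.731×10^-12)(14.3)(3310) = 8.19×10^-8 A.

8.19×10^-8 A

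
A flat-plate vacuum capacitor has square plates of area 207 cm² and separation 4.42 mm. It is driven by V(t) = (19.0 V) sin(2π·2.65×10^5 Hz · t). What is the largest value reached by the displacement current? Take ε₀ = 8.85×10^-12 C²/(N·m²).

1.31×10^-3 A

(dE/dt)_max = V₀ω/d = 7.157×10^9 V/(m·s); ω = 2πf = 1.665×10^6 rad/s.
I_d,max = ε₀ A (dE/dt)_max = (8.85×10^-12)(0.0207)(7.157×10^9) = 1.31×10^-3 A.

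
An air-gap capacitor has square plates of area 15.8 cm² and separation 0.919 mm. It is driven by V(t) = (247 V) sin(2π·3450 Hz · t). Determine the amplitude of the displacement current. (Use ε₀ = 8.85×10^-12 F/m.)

(dE/dt)_max = V₀ω/d = 5.827×10^9 V/(m·s); ω = 2πf = 2.168×10^4 rad/s.
I_d,max = ε₀ A (dE/dt)_max = (8.85×10^-12)(1.58×10^-3)(5.827×10^9) = 8.15×10^-5 A.

8.15×10^-5 A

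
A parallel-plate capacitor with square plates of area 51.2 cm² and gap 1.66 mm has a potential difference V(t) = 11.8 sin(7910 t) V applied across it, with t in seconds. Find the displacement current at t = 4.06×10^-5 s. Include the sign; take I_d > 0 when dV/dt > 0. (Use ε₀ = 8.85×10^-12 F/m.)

2.42×10^-6 A

dV/dt = (11.8)(7910)·cos(0.321146) = 8.857×10^4 V/s.
I_d = C dV/dt with C = ε₀A/d = (8.85×10^-12)(5.12×10^-3)/(1.66×10^-3) = 2.730×10^-11 F, so I_d = (2.730×10^-11)(8.857×10^4) = 2.42×10^-6 A.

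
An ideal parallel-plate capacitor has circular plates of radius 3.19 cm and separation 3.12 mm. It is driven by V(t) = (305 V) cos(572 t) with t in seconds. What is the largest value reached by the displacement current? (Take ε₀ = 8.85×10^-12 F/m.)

1.58×10^-6 A

(dE/dt)_max = V₀ω/d = 5.592×10^7 V/(m·s); ω = 572 rad/s.
I_d,max = ε₀ A (dE/dt)_max = (8.85×10^-12)(3.197×10^-3)(5.592×10^7) = 1.58×10^-6 A.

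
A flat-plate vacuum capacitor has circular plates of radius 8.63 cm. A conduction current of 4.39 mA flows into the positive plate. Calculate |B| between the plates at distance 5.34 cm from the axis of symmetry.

No conduction current crosses the gap, so I_d there equals the 4.39×10^-3 A in the leads.
∮B·dl = μ₀ I_d,enc with I_d,enc = I_d r²/R² = 1.681×10^-3 A; so B = μ₀ I_d,enc/(2πr) = 6.30×10^-9 T.

6.30×10^-9 T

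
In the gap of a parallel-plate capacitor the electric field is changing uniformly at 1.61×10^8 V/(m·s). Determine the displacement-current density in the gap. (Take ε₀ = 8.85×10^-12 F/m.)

J_d = ε₀ dE/dt = (8.85×10^-12)(1.61×10^8) = 1.42×10^-3 A/m².

1.42×10^-3 A/m²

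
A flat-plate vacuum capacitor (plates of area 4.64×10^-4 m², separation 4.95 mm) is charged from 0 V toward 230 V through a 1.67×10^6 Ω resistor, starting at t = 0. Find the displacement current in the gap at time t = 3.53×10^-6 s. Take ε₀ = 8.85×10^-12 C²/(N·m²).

1.08×10^-5 A

C = ε₀A/d = (8.85×10^-12)(4.64×10^-4)/(4.95×10^-3) = 8.296×10^-13 F and τ = RC = 1.385×10^-6 s. I_d in the gap equals the RC charging current.
I_d(t) = (V₀/R) e^(−t/τ) = 1.377×10^-4 · e^(−2.549) = 1.08×10^-5 A.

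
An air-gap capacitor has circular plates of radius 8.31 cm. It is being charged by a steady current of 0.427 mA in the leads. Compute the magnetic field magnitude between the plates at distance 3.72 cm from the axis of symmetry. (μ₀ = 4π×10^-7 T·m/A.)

No conduction current crosses the gap, so I_d there equals the 4.27×10^-4 A in the leads.
∮B·dl = μ₀ I_d,enc with I_d,enc = I_d r²/R² = 8.557×10^-5 A; so B = μ₀ I_d,enc/(2πr) = 4.60×10^-10 T.

4.60×10^-10 T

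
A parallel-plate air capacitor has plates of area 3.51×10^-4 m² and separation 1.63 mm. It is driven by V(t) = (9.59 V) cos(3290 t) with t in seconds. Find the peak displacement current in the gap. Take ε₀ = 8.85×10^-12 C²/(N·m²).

C = ε₀A/d = (8.85×10^-12)(3.51×10^-4)/(1.63×10^-3) = 1.906×10^-12 F; ω = 3290 rad/s.
I_d = C dV/dt, so |I_d|_max = C V₀ ω = (1.906×10^-12)(9.59)(3290) = 6.01×10^-8 A.

6.01×10^-8 A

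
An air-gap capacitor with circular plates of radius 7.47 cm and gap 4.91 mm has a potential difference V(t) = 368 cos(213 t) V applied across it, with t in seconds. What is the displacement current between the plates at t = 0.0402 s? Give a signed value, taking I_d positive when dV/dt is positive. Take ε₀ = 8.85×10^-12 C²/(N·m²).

-1.88×10^-6 A

C = ε₀A/d = (8.85×10^-12)(0.01753)/(4.91×10^-3) = 3.160×10^-11 F. dV/dt = V₀ω·−sin(ωt); at ωt = 8.5626 rad this factor is -0.7593.
I_d = C dV/dt = (3.160×10^-11)(368)(213)(-0.7593) = -1.88×10^-6 A.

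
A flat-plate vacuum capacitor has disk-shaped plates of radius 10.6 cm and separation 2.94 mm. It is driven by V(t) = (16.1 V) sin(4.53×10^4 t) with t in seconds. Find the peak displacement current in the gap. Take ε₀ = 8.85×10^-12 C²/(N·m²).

7.75×10^-5 A

C = ε₀A/d = (8.85×10^-12)(0.03530)/(2.94×10^-3) = 1.063×10^-10 F; ω = 4.53×10^4 rad/s.
I_d = C dV/dt, so |I_d|_max = C V₀ ω = (1.063×10^-10)(16.1)(4.53×10^4) = 7.75×10^-5 A.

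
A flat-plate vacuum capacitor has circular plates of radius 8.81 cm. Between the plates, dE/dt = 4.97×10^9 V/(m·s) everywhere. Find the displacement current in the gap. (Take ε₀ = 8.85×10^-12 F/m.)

1.07×10^-3 A

The displacement current is ε₀ times dΦ_E/dt = ε₀ A dE/dt = (8.85×10^-12)(0.02438)(4.97×10^9) = 1.07×10^-3 A.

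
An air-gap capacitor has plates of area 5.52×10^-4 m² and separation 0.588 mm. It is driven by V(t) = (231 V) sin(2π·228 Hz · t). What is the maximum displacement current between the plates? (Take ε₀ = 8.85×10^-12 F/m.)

2.75×10^-6 A

The displacement current equals the conduction current C dV/dt, which peaks at C V₀ ω.
With C = ε₀A/d = (8.85×10^-12)(5.52×10^-4)/(5.88×10^-4) = 8.308×10^-12 F and ω = 2πf = 1433 rad/s, I_d,max = (8.308×10^-12)(231)(1433) = 2.75×10^-6 A.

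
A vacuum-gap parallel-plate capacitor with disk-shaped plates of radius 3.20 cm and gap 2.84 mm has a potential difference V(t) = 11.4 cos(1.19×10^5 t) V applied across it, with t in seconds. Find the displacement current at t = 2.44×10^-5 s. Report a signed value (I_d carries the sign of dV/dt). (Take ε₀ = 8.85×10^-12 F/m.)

dE/dt = (V₀ω/d)·−sin(ωt) with ωt = 2.9036 rad: (11.4)(1.19×10^5)(-0.2358)/(2.84×10^-3) = -1.126×10^8 V/(m·s).
I_d = ε₀ A dE/dt = (8.85×10^-12)(3.217×10^-3)(-1.126×10^8) = -3.21×10^-6 A.

-3.21×10^-6 A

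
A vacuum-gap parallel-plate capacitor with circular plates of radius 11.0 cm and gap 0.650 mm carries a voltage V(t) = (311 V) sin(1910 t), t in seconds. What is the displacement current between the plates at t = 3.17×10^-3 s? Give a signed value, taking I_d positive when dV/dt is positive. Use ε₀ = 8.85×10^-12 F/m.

2.99×10^-4 A

C = ε₀A/d = (8.85×10^-12)(0.03801)/(6.50×10^-4) = 5.175×10^-10 F. dV/dt = V₀ω·cos(ωt); at ωt = 6.0547 rad this factor is 0.9740.
I_d = C dV/dt = (5.175×10^-10)(311)(1910)(0.9740) = 2.99×10^-4 A.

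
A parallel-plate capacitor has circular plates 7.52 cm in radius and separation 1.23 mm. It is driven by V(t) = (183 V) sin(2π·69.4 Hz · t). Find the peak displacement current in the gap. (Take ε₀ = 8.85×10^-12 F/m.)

1.02×10^-5 A

C = ε₀A/d = (8.85×10^-12)(0.01777)/(1.23×10^-3) = 1.279×10^-10 F; ω = 2πf = 436.1 rad/s.
I_d = C dV/dt, so |I_d|_max = C V₀ ω = (1.279×10^-10)(183)(436.1) = 1.02×10^-5 A.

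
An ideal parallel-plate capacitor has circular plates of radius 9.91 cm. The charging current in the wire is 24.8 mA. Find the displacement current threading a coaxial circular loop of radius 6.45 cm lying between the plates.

0.0105 A

No conduction current crosses the gap, so I_d there equals the 0.0248 A in the leads.
Since J_d is uniform, the enclosed fraction is (r/R)² = 0.4236, giving I_d,enc = 0.0105 A.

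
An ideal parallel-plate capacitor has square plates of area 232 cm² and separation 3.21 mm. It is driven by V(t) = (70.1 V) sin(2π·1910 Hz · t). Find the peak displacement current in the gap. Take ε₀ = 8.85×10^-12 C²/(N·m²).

The displacement current equals the conduction current C dV/dt, which peaks at C V₀ ω.
With C = ε₀A/d = (8.85×10^-12)(0.0232)/(3.21×10^-3) = 6.396×10^-11 F and ω = 2πf = 1.200×10^4 rad/s, I_d,max = (6.396×10^-11)(70.1)(1.200×10^4) = 5.38×10^-5 A.

5.38×10^-5 A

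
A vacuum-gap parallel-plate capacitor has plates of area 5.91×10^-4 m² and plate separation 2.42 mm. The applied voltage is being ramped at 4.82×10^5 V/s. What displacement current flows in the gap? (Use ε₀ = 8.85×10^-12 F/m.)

1.04×10^-6 A

E = V/d so dE/dt = (dV/dt)/d = 1.992×10^8 V/(m·s), and I_d = ε₀ A dE/dt = (8.85×10^-12)(5.91×10^-4)(1.992×10^8) = 1.04×10^-6 A.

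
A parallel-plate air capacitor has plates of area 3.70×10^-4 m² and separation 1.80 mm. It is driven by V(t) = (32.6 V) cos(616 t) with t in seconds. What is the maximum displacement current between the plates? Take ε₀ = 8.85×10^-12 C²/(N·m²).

3.65×10^-8 A

C = ε₀A/d = (8.85×10^-12)(3.70×10^-4)/(1.80×10^-3) = 1.819×10^-12 F; ω = 616 rad/s.
I_d = C dV/dt, so |I_d|_max = C V₀ ω = (1.819×10^-12)(32.6)(616) = 3.65×10^-8 A.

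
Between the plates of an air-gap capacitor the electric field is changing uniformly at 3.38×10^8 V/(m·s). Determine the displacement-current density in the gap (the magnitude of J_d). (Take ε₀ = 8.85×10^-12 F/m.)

2.99×10^-3 A/m²

The displacement-current density is ε₀ ∂E/∂t = (8.85×10^-12)(3.38×10^8) = 2.99×10^-3 A/m².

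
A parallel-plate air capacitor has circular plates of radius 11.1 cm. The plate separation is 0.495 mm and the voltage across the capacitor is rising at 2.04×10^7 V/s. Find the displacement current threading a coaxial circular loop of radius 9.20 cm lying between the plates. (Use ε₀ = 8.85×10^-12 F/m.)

9.70×10^-3 A

dE/dt = (dV/dt)/d = 4.121×10^10 V/(m·s); I_d = ε₀(πR²)(dE/dt) = (8.85×10^-12)(0.03871)(4.121×10^10) = 0.01412 A.
The field is uniform, so I_d,enc = I_d (r/R)² = (0.01412)(9.20/11.1)² = 9.70×10^-3 A.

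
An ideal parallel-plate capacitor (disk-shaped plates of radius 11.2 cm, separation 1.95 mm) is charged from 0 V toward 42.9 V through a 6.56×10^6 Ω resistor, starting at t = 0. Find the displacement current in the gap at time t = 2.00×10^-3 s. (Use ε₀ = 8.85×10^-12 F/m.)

1.19×10^-6 A

C = ε₀A/d = (8.85×10^-12)(0.03941)/(1.95×10^-3) = 1.789×10^-10 F and τ = RC = 1.174×10^-3 s. I_d in the gap equals the RC charging current.
I_d(t) = (V₀/R) e^(−t/τ) = 6.540×10^-6 · e^(−1.704) = 1.19×10^-6 A.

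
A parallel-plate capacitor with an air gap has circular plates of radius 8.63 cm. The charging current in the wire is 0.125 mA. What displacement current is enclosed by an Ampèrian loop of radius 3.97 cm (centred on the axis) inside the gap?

Between the plates the displacement current equals the wire current: I_d = 0.125 mA = 1.25×10^-4 A.
Since J_d is uniform, the enclosed fraction is (r/R)² = 0.2116, giving I_d,enc = 2.65×10^-5 A.

2.65×10^-5 A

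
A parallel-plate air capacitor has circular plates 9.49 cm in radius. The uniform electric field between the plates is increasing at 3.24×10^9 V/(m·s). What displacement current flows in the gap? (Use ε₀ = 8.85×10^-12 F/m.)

I_d = ε₀ A (dE/dt) = (8.85×10^-12)(0.02829 m²)(3.24×10^9) = 8.11×10^-4 A.

8.11×10^-4 A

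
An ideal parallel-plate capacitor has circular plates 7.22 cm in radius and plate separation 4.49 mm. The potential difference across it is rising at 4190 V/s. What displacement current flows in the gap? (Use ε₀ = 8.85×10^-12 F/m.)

C = ε₀A/d = (8.85×10^-12)(0.01638)/(4.49×10^-3) = 3.229×10^-11 F.
I_d = C dV/dt = (3.229×10^-11)(4190) = 1.35×10^-7 A.

1.35×10^-7 A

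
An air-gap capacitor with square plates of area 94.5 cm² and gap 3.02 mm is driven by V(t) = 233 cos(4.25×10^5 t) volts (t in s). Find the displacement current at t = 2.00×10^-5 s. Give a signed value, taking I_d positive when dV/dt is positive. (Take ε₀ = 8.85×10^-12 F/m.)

dE/dt = (V₀ω/d)·−sin(ωt) with ωt = 8.5 rad: (233)(4.25×10^5)(-0.7985)/(3.02×10^-3) = -2.618×10^10 V/(m·s).
I_d = ε₀ A dE/dt = (8.85×10^-12)(9.45×10^-3)(-2.618×10^10) = -2.19×10^-3 A.

-2.19×10^-3 A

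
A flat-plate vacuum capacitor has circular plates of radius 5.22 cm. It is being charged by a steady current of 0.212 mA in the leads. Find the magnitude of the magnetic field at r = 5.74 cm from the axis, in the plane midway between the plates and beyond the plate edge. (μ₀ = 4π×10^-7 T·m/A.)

Between the plates the displacement current equals the wire current: I_d = 0.212 mA = 2.12×10^-4 A.
For r ≥ R the full I_d is enclosed: B = μ₀ I_d/(2πr) = (4π×10^-7)(2.12×10^-4)/(2π·0.0574) = 7.39×10^-10 T.

7.39×10^-10 T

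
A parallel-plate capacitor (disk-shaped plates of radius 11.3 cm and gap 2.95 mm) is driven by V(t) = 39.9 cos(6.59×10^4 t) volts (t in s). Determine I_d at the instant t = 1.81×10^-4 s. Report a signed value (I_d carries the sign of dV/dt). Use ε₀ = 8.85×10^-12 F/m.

dV/dt = (39.9)(6.59×10^4)·−sin(11.9279) = 1.567×10^6 V/s.
I_d = C dV/dt with C = ε₀A/d = (8.85×10^-12)(0.04011)/(2.95×10^-3) = 1.203×10^-10 F, so I_d = (1.203×10^-10)(1.567×10^6) = 1.89×10^-4 A.

1.89×10^-4 A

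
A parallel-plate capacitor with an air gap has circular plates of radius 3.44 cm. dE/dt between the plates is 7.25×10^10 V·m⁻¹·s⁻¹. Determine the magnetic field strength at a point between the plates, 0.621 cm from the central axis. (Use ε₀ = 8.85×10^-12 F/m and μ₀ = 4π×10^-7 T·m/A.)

2.50×10^-9 T

Total displacement current: I_d = ε₀(πR²)(dE/dt) = (8.85×10^-12)(3.718×10^-3)(7.25×10^10) = 2.386×10^-3 A.
An Ampèrian loop of radius r encloses a fraction (r/R)² of I_d. Then B·2πr = μ₀ I_d (r/R)², giving B = μ₀ I_d r/(2πR²) = 2.50×10^-9 T.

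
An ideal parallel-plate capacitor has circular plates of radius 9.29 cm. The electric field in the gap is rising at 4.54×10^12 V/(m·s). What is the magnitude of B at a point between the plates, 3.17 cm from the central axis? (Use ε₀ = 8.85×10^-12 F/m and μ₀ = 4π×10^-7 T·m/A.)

I_d = ε₀ dΦ_E/dt = ε₀ πR² (dE/dt) = (8.85×10^-12)(0.02711)(4.54×10^12) = 1.089 A through the full plate area.
For r < R the Ampère–Maxwell law gives B(2πr) = μ₀ I_d (r²/R²), so B = μ₀ I_d r/(2πR²) = (4π×10^-7)(1.089)(0.0317)/(2π·0.0929²) = 8.00×10^-7 T.

8.00×10^-7 T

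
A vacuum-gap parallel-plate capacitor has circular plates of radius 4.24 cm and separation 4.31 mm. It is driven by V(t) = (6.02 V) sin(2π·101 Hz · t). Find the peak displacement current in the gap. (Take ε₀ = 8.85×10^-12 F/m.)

(dE/dt)_max = V₀ω/d = 8.864×10^5 V/(m·s); ω = 2πf = 634.6 rad/s.
I_d,max = ε₀ A (dE/dt)_max = (8.85×10^-12)(5.648×10^-3)(8.864×10^5) = 4.43×10^-8 A.

4.43×10^-8 A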